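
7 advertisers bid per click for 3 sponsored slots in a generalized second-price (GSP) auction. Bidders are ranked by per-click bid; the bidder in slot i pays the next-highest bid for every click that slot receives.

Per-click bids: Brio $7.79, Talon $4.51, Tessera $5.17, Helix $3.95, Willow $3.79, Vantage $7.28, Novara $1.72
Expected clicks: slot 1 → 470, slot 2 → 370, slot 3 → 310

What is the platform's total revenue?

Total revenue: $6732.60

Sorting advertisers: $7.79 (Brio) > $7.28 (Vantage) > $5.17 (Tessera) > $4.51 (Talon) > …
Slot 1: Brio pays $7.28 × 470 = $3421.60
Slot 2: Vantage pays $5.17 × 370 = $1912.90
Slot 3: Tessera pays $4.51 × 310 = $1398.10
Total = $6732.60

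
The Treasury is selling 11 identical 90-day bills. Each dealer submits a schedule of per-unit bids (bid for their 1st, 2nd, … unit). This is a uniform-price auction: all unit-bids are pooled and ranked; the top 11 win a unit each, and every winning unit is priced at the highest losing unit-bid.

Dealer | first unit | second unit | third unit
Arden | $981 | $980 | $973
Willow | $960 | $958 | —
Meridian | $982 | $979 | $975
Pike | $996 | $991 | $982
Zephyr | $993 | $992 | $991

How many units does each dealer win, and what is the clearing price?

Pooled unit-bids ranked (top 11): 996 (Pike-1), 993 (Zephyr-1), 992 (Zephyr-2), 991 (Pike-2), 991 (Zephyr-3), 982 (Meridian-1), 982 (Pike-3), 981 (Arden-1), 980 (Arden-2), 979 (Meridian-2), 975 (Meridian-3)
The (k+1)-th unit-bid is $973.
Allocation: Arden 2, Meridian 3, Pike 3, Zephyr 3.

Arden 2, Meridian 3, Pike 3, Zephyr 3; clearing price $973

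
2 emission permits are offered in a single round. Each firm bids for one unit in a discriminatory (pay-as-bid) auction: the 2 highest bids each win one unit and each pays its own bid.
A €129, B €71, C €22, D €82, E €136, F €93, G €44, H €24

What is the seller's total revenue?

Sorting: 136 (E), 129 (A), 93 (F), 82 (D), …
The 2 highest are E, A.
Total revenue = 136 + 129 = €265.

Total revenue: €265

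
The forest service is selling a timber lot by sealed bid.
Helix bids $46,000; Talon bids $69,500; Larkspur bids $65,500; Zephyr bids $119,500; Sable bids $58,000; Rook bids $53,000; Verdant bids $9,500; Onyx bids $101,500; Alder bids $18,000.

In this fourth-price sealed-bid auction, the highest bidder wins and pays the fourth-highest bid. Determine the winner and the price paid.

Bids in order: 119,500 (Zephyr) > 101,500 (Onyx) > 69,500 (Talon) > 65,500 (Larkspur) > 58,000 (Sable) > 53,000 (Rook) > …
Zephyr wins; payment is bid #4 in the ranking = $65,500.

Zephyr pays $65,500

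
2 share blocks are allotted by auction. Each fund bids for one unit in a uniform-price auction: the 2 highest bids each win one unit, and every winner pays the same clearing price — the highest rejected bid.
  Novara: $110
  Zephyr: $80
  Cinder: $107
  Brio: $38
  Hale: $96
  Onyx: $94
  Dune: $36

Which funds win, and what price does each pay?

Ordering the bids: 110 (Novara), 107 (Cinder), 96 (Hale), 94 (Onyx), …
Top 2: Novara, Cinder.
Clearing price = highest rejected bid = $96.

Novara, Cinder; each pays $96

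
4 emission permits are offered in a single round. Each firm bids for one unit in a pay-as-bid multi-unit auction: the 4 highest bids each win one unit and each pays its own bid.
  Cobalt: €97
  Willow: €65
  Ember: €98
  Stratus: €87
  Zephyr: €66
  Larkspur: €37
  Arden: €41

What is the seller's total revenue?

Total revenue: €348

Bids ranked high→low: 98 (Ember), 97 (Cobalt), 87 (Stratus), 66 (Zephyr), 65 (Willow), 41 (Arden), …
The 4 highest are Ember, Cobalt, Stratus, Zephyr.
Total revenue = 98 + 97 + 87 + 66 = €348.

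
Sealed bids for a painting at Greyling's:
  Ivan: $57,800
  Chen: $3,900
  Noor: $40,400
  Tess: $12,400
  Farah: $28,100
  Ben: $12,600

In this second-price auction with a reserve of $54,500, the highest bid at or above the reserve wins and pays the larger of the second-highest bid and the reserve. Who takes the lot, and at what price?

Ivan pays $54,500

Bids in order: 57,800 (Ivan) > 40,400 (Noor) > 28,100 (Farah) > 12,600 (Ben) > 12,400 (Tess) > 3,900 (Chen)
Highest eligible bid: Ivan at $57,800.
Second-highest bid $40,400 is below the reserve $54,500, so the reserve binds → payment $54,500.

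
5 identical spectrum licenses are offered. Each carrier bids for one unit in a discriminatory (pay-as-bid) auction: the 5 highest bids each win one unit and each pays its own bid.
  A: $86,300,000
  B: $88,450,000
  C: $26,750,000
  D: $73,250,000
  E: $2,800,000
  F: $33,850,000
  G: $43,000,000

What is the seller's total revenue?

Total revenue: $324,850,000

Sorting: 88,450,000 (B), 86,300,000 (A), 73,250,000 (D), 43,000,000 (G), 33,850,000 (F), 26,750,000 (C), 2,800,000 (E)
Top 5: B, A, D, G, F.
Total revenue = 88,450,000 + 86,300,000 + 73,250,000 + 43,000,000 + 33,850,000 = $324,850,000.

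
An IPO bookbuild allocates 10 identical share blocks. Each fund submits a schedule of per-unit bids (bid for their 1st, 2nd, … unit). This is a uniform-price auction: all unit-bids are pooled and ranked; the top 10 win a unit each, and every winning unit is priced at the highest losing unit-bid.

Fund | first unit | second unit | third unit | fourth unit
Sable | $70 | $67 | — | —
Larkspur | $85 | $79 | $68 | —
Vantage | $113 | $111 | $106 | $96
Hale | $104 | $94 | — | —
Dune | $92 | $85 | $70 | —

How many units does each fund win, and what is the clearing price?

Dune 2, Hale 2, Larkspur 2, Vantage 4; clearing price $70

Merging the schedules and taking the best 10: 113 (Vantage-1), 111 (Vantage-2), 106 (Vantage-3), 104 (Hale-1), 96 (Vantage-4), 94 (Hale-2), 92 (Dune-1), 85 (Larkspur-1), 85 (Dune-2), 79 (Larkspur-2)
Highest rejected unit-bid = $70.
Allocation: Dune 2, Hale 2, Larkspur 2, Vantage 4.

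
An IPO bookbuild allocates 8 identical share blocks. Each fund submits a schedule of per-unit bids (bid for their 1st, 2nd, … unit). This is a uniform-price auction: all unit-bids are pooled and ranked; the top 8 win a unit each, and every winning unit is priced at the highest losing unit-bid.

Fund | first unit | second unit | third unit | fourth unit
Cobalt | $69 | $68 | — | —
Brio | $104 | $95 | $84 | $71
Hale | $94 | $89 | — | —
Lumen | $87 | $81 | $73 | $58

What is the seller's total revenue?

Total revenue: $568

All unit-bids, highest first — top 8: 104 (Brio-1), 95 (Brio-2), 94 (Hale-1), 89 (Hale-2), 87 (Lumen-1), 84 (Brio-3), 81 (Lumen-2), 73 (Lumen-3)
The (k+1)-th unit-bid is $71.
Allocation: Brio 3, Hale 2, Lumen 3. Every unit priced at $71.
Revenue = 8 × 71 = $568.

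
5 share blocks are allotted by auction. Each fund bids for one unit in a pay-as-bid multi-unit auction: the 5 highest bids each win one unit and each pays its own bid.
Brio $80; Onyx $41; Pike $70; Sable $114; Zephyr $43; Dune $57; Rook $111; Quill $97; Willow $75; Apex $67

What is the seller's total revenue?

Sorting: 114 (Sable), 111 (Rook), 97 (Quill), 80 (Brio), 75 (Willow), 70 (Pike), 67 (Apex), …
Top 5: Sable, Rook, Quill, Brio, Willow.
Total revenue = 114 + 111 + 97 + 80 + 75 = $477.

Total revenue: $477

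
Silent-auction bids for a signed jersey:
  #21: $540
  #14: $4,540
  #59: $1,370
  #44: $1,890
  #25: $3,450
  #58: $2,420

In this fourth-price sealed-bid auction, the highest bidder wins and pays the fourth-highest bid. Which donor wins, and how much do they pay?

#14 pays $1,890

Bids in order: 4,540 (#14) > 3,450 (#25) > 2,420 (#58) > 1,890 (#44) > 1,370 (#59) > 540 (#21)
#14 wins; payment is bid #4 in the ranking = $1,890.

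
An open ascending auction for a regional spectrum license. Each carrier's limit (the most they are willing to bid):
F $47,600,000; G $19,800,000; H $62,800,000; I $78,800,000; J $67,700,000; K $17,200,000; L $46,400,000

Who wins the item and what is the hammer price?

I wins at $67,700,000

Sorting limits: 78,800,000 (I) > 67,700,000 (J) > 62,800,000 (H) > 47,600,000 (F) > 46,400,000 (L) > 19,800,000 (G) > …
J is the last rival to drop out, at $67,700,000; I remains and wins at that price.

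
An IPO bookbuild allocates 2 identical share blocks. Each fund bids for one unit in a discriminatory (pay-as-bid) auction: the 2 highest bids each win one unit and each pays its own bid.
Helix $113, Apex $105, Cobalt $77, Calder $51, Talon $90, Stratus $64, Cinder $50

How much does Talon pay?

Ordering the bids: 113 (Helix), 105 (Apex), 90 (Talon), 77 (Cobalt), …
Top 2: Helix, Apex.
Talon does not win → $0.

Talon pays $0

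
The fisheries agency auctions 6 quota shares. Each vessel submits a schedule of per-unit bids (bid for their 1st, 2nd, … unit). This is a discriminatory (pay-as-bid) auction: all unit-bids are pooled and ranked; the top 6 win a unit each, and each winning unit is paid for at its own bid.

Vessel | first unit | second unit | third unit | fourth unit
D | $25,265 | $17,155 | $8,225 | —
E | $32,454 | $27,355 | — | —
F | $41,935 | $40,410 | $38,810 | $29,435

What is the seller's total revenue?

All unit-bids, highest first — top 6: 41,935 (F-1), 40,410 (F-2), 38,810 (F-3), 32,454 (E-1), 29,435 (F-4), 27,355 (E-2)
Next rejected bid: $25,265 (not a price — pay-as-bid).
Each winning unit pays its own bid.
Revenue = 41,935 + 40,410 + 38,810 + 32,454 + 29,435 + 27,355 = $210,399.

Total revenue: $210,399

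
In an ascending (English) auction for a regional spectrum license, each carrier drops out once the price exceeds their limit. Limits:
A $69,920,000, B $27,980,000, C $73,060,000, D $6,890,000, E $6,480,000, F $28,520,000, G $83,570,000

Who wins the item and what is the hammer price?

G wins at $73,060,000

Open ascending-bid auction: the price rises until one bidder remains; the winner pays the price at which the last rival dropped out.
Limits in order: 83,570,000 (G) > 73,060,000 (C) > 69,920,000 (A) > 28,520,000 (F) > 27,980,000 (B) > 6,890,000 (D) > …
Bidding ends when C exits at $73,060,000; G takes it.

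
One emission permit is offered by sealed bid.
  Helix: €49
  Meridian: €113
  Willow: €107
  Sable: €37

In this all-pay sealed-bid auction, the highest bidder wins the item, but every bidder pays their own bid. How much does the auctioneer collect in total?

Total revenue: €306

All-pay sealed-bid auction: the highest bidder wins the item, but every bidder pays their own bid.
Bids ranked: 113 (Meridian) > 107 (Willow) > 49 (Helix) > 37 (Sable)
Meridian wins with the top bid; all bids are sunk regardless.
Every bidder forfeits their bid regardless of winning.
Revenue = 49 + 113 + 107 + 37 = €306.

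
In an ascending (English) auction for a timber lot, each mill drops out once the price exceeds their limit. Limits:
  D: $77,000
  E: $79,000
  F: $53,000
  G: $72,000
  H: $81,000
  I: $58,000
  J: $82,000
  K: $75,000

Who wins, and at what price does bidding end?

Ascending (English) auction: the price rises until one bidder remains; the winner pays the price at which the last rival dropped out.
Sorting limits: 82,000 (J) > 81,000 (H) > 79,000 (E) > 77,000 (D) > 75,000 (K) > 72,000 (G) > …
Once the price passes $81,000, only J is left; the hammer falls at H's limit of $81,000.

J wins at $81,000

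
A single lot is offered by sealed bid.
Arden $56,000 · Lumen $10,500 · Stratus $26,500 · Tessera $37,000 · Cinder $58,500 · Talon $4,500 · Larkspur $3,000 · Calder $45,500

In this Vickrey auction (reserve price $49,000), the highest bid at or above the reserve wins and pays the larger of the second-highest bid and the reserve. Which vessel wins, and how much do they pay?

Bids in order: 58,500 (Cinder) > 56,000 (Arden) > 45,500 (Calder) > 37,000 (Tessera) > 26,500 (Stratus) > 10,500 (Lumen) > …
Highest eligible bid: Cinder at $58,500.
max(second-highest $56,000, reserve $49,000) = $56,000; the reserve does not bind.

Cinder pays $56,000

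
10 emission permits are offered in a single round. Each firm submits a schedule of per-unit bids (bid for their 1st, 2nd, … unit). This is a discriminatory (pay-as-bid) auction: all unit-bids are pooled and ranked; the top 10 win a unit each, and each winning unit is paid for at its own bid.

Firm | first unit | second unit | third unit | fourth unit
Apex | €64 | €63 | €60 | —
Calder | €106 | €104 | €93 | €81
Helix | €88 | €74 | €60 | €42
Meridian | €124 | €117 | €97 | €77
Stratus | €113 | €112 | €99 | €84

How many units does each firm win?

Calder 3, Helix 1, Meridian 3, Stratus 3

Pooled unit-bids ranked (top 10): 124 (Meridian-1), 117 (Meridian-2), 113 (Stratus-1), 112 (Stratus-2), 106 (Calder-1), 104 (Calder-2), 99 (Stratus-3), 97 (Meridian-3), 93 (Calder-3), 88 (Helix-1)
Next rejected bid: €84 (not a price — pay-as-bid).
Allocation: Calder 3, Helix 1, Meridian 3, Stratus 3.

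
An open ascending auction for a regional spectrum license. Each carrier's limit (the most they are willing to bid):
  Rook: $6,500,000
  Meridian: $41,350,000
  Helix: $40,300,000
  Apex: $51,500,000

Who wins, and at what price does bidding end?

Apex wins at $41,350,000

Sorting limits: 51,500,000 (Apex) > 41,350,000 (Meridian) > 40,300,000 (Helix) > 6,500,000 (Rook)
Once the price passes $41,350,000, only Apex is left; the hammer falls at Meridian's limit of $41,350,000.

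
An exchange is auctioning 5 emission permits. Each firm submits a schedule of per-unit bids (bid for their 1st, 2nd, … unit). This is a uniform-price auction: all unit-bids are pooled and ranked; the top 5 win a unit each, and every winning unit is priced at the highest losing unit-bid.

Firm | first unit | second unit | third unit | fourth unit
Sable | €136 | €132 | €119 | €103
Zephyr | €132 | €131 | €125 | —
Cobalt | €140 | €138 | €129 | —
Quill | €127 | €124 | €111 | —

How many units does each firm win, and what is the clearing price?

Cobalt 2, Sable 2, Zephyr 1; clearing price €131

All unit-bids, highest first — top 5: 140 (Cobalt-1), 138 (Cobalt-2), 136 (Sable-1), 132 (Sable-2), 132 (Zephyr-1)
Highest rejected unit-bid = €131.
Allocation: Cobalt 2, Sable 2, Zephyr 1.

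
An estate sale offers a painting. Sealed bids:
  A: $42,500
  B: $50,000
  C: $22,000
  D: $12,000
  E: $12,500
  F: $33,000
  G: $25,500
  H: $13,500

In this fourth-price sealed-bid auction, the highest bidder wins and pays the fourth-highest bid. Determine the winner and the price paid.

B pays $25,500

Bids ranked: 50,000 (B) > 42,500 (A) > 33,000 (F) > 25,500 (G) > 22,000 (C) > 13,500 (H) > …
B wins; payment is bid #4 in the ranking = $25,500.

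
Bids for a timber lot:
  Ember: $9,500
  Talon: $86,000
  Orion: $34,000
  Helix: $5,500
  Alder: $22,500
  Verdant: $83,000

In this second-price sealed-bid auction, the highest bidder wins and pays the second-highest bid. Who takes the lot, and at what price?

Talon pays $83,000

Rule: the highest bidder wins and pays the second-highest bid.
Sorting bids: 86,000 (Talon) > 83,000 (Verdant) > 34,000 (Orion) > 22,500 (Alder) > 9,500 (Ember) > 5,500 (Helix)
Talon wins with the highest bid; price is set by the runner-up at $83,000.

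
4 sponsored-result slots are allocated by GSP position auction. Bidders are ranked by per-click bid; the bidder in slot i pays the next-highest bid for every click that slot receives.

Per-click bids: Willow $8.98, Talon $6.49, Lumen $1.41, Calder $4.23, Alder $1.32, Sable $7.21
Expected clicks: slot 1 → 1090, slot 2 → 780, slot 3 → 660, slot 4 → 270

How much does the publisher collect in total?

Sorting advertisers: $8.98 (Willow) > $7.21 (Sable) > $6.49 (Talon) > $4.23 (Calder) > $1.41 (Lumen) > …
Slot 1: Willow pays $7.21 × 1090 = $7858.90
Slot 2: Sable pays $6.49 × 780 = $5062.20
Slot 3: Talon pays $4.23 × 660 = $2791.80
Slot 4: Calder pays $1.41 × 270 = $380.70
Total = $16093.60

Total revenue: $16093.60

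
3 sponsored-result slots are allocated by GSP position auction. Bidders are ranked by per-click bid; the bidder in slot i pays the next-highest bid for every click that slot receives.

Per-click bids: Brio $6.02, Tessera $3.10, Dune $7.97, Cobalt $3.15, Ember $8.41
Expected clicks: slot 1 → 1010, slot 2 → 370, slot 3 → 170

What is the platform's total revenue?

Total revenue: $10812.60

Sorting advertisers: $8.41 (Ember) > $7.97 (Dune) > $6.02 (Brio) > $3.15 (Cobalt) > …
Slot 1: Ember pays $7.97 × 1010 = $8049.70
Slot 2: Dune pays $6.02 × 370 = $2227.40
Slot 3: Brio pays $3.15 × 170 = $535.50
Total = $10812.60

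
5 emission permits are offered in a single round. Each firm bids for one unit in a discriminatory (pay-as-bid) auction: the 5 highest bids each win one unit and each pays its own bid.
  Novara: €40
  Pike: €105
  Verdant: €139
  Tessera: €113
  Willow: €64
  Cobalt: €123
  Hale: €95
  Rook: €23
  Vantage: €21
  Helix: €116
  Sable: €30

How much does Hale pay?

Hale pays €0

Bids ranked high→low: 139 (Verdant), 123 (Cobalt), 116 (Helix), 113 (Tessera), 105 (Pike), 95 (Hale), 64 (Willow), …
Top 5: Verdant, Cobalt, Helix, Tessera, Pike.
Hale does not win → €0.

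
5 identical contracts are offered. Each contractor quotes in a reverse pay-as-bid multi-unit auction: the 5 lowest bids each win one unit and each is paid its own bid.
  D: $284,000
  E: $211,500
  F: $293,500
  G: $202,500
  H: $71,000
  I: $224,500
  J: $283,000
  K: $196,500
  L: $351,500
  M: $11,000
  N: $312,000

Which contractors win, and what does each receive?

M $11,000, H $71,000, K $196,500, G $202,500, E $211,500

Bids ranked low→high: 11,000 (M), 71,000 (H), 196,500 (K), 202,500 (G), 211,500 (E), 224,500 (I), 283,000 (J), …
Winners (5 units): M, H, K, G, E.
Each winner is paid its own bid: M $11,000, H $71,000, K $196,500, G $202,500, E $211,500.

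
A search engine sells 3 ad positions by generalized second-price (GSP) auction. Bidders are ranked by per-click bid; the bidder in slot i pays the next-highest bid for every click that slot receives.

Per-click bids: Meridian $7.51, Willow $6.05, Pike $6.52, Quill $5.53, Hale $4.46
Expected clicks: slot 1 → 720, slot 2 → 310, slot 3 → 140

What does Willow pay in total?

Ranked by bid: $7.51 (Meridian) > $6.52 (Pike) > $6.05 (Willow) > $5.53 (Quill) > …
Willow holds slot 3 → pays next bid $5.53 × 140 clicks = $774.20.

Willow pays $774.20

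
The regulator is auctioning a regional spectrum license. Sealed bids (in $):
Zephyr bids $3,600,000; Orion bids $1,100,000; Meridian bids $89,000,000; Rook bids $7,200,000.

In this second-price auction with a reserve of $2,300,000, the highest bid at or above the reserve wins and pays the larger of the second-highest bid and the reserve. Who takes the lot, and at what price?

Meridian pays $7,200,000

Bids in order: 89,000,000 (Meridian) > 7,200,000 (Rook) > 3,600,000 (Zephyr) > 1,100,000 (Orion)
Highest eligible bid: Meridian at $89,000,000.
Second-highest bid $7,200,000 exceeds the reserve $2,300,000 → payment $7,200,000.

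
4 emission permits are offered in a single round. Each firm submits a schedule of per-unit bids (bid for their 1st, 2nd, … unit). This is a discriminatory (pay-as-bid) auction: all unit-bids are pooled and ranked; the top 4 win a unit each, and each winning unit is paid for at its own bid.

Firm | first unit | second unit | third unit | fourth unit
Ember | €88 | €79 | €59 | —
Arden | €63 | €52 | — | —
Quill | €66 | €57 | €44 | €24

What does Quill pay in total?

Quill pays €66

Merging the schedules and taking the best 4: 88 (Ember-1), 79 (Ember-2), 66 (Quill-1), 63 (Arden-1)
Next rejected bid: €59 (not a price — pay-as-bid).
Quill's winning unit-bids: 66 = €66.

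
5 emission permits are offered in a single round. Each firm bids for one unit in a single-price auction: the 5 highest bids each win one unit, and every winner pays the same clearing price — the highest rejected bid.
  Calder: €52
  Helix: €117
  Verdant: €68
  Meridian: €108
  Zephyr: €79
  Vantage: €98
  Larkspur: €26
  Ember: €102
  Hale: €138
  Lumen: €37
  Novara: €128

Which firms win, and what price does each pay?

Hale, Novara, Helix, Meridian, Ember; each pays €98

Ordering the bids: 138 (Hale), 128 (Novara), 117 (Helix), 108 (Meridian), 102 (Ember), 98 (Vantage), 79 (Zephyr), …
The 5 highest are Hale, Novara, Helix, Meridian, Ember.
Clearing price = highest rejected bid = €98.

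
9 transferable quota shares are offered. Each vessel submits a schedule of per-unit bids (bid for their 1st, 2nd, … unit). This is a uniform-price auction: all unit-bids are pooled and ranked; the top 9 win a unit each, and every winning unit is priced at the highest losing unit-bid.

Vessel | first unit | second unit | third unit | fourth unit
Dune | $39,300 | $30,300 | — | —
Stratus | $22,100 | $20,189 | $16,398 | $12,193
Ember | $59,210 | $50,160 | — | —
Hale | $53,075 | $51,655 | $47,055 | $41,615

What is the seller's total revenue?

Total revenue: $181,701

Merging the schedules and taking the best 9: 59,210 (Ember-1), 53,075 (Hale-1), 51,655 (Hale-2), 50,160 (Ember-2), 47,055 (Hale-3), 41,615 (Hale-4), 39,300 (Dune-1), 30,300 (Dune-2), 22,100 (Stratus-1)
First bid not allocated: $20,189.
Allocation: Dune 2, Ember 2, Hale 4, Stratus 1. Every unit priced at $20,189.
Revenue = 9 × 20,189 = $181,701.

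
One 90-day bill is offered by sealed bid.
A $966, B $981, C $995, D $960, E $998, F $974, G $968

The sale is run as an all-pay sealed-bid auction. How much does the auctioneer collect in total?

Rule: the highest bidder wins the item, but every bidder pays their own bid.
Bids in order: 998 (E) > 995 (C) > 981 (B) > 974 (F) > 968 (G) > 966 (A) > …
Every bidder forfeits their bid regardless of winning.
Revenue = 966 + 981 + 995 + 960 + 998 + 974 + 968 = $6,842.

Total revenue: $6,842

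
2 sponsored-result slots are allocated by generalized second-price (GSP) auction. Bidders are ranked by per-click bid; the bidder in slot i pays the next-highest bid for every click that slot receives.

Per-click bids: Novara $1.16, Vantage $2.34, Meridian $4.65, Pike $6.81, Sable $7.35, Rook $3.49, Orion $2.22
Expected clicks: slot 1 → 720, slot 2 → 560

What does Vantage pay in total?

Vantage pays $0.00

Sorting advertisers: $7.35 (Sable) > $6.81 (Pike) > $4.65 (Meridian) > …
Vantage ranks below slot 2 → no slot, pays nothing.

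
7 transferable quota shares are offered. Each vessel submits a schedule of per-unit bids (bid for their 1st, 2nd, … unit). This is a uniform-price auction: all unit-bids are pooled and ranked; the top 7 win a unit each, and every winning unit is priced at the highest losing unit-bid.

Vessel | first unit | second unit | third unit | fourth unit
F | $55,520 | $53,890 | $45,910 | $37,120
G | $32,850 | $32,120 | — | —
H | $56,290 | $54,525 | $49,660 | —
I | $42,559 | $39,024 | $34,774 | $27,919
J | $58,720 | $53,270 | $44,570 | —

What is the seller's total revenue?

Merging the schedules and taking the best 7: 58,720 (J-1), 56,290 (H-1), 55,520 (F-1), 54,525 (H-2), 53,890 (F-2), 53,270 (J-2), 49,660 (H-3)
The (k+1)-th unit-bid is $45,910.
Allocation: F 2, H 3, J 2. Every unit priced at $45,910.
Revenue = 7 × 45,910 = $321,370.

Total revenue: $321,370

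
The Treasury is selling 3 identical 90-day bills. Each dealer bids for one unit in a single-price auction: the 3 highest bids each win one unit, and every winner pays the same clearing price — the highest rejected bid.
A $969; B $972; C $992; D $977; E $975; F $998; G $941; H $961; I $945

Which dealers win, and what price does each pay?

Bids ranked high→low: 998 (F), 992 (C), 977 (D), 975 (E), 972 (B), …
The 3 highest are F, C, D.
First losing bid is E's $975, which sets the uniform price.

F, C, D; each pays $975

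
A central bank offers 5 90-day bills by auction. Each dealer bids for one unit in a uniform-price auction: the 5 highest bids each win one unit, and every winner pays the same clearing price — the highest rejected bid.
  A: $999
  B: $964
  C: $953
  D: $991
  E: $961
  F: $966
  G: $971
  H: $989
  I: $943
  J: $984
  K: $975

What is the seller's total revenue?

Total revenue: $4,855

Ordering the bids: 999 (A), 991 (D), 989 (H), 984 (J), 975 (K), 971 (G), 966 (F), …
The 5 highest are A, D, H, J, K.
Clearing price = highest rejected bid = $971.
Total revenue = 5 × $971 = $4,855.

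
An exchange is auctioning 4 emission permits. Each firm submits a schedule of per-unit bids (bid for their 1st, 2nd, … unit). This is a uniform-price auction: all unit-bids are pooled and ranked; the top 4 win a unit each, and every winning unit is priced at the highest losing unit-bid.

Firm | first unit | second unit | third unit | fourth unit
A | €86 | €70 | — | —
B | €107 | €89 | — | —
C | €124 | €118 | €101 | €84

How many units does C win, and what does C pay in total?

Pooled unit-bids ranked (top 4): 124 (C-1), 118 (C-2), 107 (B-1), 101 (C-3)
First bid not allocated: €89.
C wins 3 unit(s) at €89 each.

C: 3 units, pays €267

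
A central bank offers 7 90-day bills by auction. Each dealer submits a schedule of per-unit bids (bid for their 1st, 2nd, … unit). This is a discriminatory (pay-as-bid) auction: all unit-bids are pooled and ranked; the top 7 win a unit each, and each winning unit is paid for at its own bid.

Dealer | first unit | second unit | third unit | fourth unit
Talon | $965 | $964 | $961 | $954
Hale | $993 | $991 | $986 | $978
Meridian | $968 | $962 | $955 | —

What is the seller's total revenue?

Merging the schedules and taking the best 7: 993 (Hale-1), 991 (Hale-2), 986 (Hale-3), 978 (Hale-4), 968 (Meridian-1), 965 (Talon-1), 964 (Talon-2)
Next rejected bid: $962 (not a price — pay-as-bid).
Each winning unit pays its own bid.
Revenue = 993 + 991 + 986 + 978 + 968 + 965 + 964 = $6,845.

Total revenue: $6,845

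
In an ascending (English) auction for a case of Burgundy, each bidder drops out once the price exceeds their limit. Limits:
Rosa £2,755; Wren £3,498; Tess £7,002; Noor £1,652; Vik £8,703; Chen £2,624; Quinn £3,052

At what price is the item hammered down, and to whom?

Limits ranked: 8,703 (Vik) > 7,002 (Tess) > 3,498 (Wren) > 3,052 (Quinn) > 2,755 (Rosa) > 2,624 (Chen) > …
Tess is the last rival to drop out, at £7,002; Vik remains and wins at that price.

Vik wins at £7,002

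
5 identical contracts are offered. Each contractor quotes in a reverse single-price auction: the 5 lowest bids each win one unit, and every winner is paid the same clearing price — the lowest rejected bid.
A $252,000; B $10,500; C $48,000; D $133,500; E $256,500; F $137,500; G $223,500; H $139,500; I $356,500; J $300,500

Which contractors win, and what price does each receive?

Ordering the bids: 10,500 (B), 48,000 (C), 133,500 (D), 137,500 (F), 139,500 (H), 223,500 (G), 252,000 (A), …
Winners (5 units): B, C, D, F, H.
First losing bid is G's $223,500, which sets the uniform price.

B, C, D, F, H; each is paid $223,500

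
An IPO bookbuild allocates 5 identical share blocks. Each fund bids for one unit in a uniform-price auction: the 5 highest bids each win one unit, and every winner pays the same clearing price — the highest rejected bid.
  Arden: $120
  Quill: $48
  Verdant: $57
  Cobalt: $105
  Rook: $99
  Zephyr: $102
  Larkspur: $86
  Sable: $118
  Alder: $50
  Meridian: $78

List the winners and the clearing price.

Ordering the bids: 120 (Arden), 118 (Sable), 105 (Cobalt), 102 (Zephyr), 99 (Rook), 86 (Larkspur), 78 (Meridian), …
The 5 highest are Arden, Sable, Cobalt, Zephyr, Rook.
Highest unsuccessful bid: $86 → clearing price.

Arden, Sable, Cobalt, Zephyr, Rook; each pays $86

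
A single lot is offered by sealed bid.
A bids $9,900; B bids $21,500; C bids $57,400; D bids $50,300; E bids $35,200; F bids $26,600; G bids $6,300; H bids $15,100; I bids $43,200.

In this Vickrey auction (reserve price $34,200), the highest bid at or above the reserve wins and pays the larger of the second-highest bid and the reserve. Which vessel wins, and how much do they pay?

C pays $50,300

Bids ranked: 57,400 (C) > 50,300 (D) > 43,200 (I) > 35,200 (E) > 26,600 (F) > 21,500 (B) > …
C has the top bid at or above the reserve ($57,400).
max(second-highest $50,300, reserve $34,200) = $50,300; the reserve does not bind.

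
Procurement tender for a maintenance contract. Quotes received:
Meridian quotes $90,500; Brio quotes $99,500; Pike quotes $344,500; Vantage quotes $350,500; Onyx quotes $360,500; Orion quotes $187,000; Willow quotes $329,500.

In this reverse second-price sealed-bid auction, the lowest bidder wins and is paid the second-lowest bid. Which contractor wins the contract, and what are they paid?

Bids in order: 90,500 (Meridian) < 99,500 (Brio) < 187,000 (Orion) < 329,500 (Willow) < 344,500 (Pike) < 350,500 (Vantage) < …
Second-price: Meridian is paid Brio's bid of $99,500.

Meridian is paid $99,500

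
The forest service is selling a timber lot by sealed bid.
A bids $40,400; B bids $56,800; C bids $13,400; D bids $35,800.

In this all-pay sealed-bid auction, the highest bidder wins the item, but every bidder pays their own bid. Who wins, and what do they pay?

Sorting bids: 56,800 (B) > 40,400 (A) > 35,800 (D) > 13,400 (C)
B is highest and takes the item; every bidder forfeits their bid.

B pays $56,800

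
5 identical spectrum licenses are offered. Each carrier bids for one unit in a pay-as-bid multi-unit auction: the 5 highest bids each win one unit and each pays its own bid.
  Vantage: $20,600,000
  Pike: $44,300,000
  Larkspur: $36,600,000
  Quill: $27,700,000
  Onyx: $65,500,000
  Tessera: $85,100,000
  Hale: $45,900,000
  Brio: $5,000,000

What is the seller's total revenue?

Ordering the bids: 85,100,000 (Tessera), 65,500,000 (Onyx), 45,900,000 (Hale), 44,300,000 (Pike), 36,600,000 (Larkspur), 27,700,000 (Quill), 20,600,000 (Vantage), …
Winners (5 units): Tessera, Onyx, Hale, Pike, Larkspur.
Total revenue = 85,100,000 + 65,500,000 + 45,900,000 + 44,300,000 + 36,600,000 = $277,400,000.

Total revenue: $277,400,000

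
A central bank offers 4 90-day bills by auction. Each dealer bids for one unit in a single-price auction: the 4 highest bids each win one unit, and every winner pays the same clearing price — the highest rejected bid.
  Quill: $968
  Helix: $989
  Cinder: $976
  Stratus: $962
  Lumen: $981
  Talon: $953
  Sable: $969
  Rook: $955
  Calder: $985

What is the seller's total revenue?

Total revenue: $3,876

Bids ranked high→low: 989 (Helix), 985 (Calder), 981 (Lumen), 976 (Cinder), 969 (Sable), 968 (Quill), …
The 4 highest are Helix, Calder, Lumen, Cinder.
Highest unsuccessful bid: $969 → clearing price.
Total revenue = 4 × $969 = $3,876.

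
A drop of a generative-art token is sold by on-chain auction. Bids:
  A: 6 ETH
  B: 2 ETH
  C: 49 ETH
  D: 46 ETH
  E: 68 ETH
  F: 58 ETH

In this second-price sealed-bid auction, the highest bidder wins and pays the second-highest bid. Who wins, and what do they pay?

E pays 58 ETH

Bids in order: 68 (E) > 58 (F) > 49 (C) > 46 (D) > 6 (A) > 2 (B)
E wins with the highest bid; price is set by the runner-up at 58 ETH.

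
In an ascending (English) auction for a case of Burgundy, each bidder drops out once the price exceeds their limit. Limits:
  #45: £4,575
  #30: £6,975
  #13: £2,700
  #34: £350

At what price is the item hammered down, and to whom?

Sorting limits: 6,975 (#30) > 4,575 (#45) > 2,700 (#13) > 350 (#34)
Bidding ends when #45 exits at £4,575; #30 takes it.

#30 wins at £4,575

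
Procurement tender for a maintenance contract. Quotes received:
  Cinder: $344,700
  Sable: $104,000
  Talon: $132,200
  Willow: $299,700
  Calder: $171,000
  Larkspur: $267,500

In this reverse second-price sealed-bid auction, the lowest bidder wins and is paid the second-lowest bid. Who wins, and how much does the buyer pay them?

Bids ranked: 104,000 (Sable) < 132,200 (Talon) < 171,000 (Calder) < 267,500 (Larkspur) < 299,700 (Willow) < 344,700 (Cinder)
Sable wins with the lowest bid; price is set by the runner-up at $132,200.

Sable is paid $132,200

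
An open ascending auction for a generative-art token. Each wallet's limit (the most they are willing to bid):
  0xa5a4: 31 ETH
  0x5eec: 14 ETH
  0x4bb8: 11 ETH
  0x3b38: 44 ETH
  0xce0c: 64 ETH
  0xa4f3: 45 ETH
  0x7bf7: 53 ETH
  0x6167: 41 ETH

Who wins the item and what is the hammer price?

0xce0c wins at 53 ETH

Limits in order: 64 (0xce0c) > 53 (0x7bf7) > 45 (0xa4f3) > 44 (0x3b38) > 41 (0x6167) > 31 (0xa5a4) > …
0x7bf7 is the last rival to drop out, at 53 ETH; 0xce0c remains and wins at that price.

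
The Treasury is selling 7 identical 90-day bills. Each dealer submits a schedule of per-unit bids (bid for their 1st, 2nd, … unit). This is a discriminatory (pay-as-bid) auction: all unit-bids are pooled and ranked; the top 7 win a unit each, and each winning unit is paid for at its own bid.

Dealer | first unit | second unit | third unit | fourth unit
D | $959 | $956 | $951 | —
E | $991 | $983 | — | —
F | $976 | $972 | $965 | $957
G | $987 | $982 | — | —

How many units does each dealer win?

E 2, F 3, G 2

All unit-bids, highest first — top 7: 991 (E-1), 987 (G-1), 983 (E-2), 982 (G-2), 976 (F-1), 972 (F-2), 965 (F-3)
Next rejected bid: $959 (not a price — pay-as-bid).
Allocation: E 2, F 3, G 2.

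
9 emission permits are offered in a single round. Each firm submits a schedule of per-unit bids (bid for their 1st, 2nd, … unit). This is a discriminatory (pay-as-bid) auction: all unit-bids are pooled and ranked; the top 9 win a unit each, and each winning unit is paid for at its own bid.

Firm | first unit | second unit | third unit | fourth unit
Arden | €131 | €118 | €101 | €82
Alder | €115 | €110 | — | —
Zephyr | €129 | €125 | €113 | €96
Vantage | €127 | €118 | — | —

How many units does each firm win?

Alder 2, Arden 2, Vantage 2, Zephyr 3

Pooled unit-bids ranked (top 9): 131 (Arden-1), 129 (Zephyr-1), 127 (Vantage-1), 125 (Zephyr-2), 118 (Arden-2), 118 (Vantage-2), 115 (Alder-1), 113 (Zephyr-3), 110 (Alder-2)
Next rejected bid: €101 (not a price — pay-as-bid).
Allocation: Alder 2, Arden 2, Vantage 2, Zephyr 3.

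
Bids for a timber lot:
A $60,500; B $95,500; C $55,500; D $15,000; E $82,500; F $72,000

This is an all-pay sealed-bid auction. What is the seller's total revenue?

Total revenue: $381,000

Sorting bids: 95,500 (B) > 82,500 (E) > 72,000 (F) > 60,500 (A) > 55,500 (C) > 15,000 (D)
B wins with the top bid; all bids are sunk regardless.
Every bidder forfeits their bid regardless of winning.
Revenue = 60,500 + 95,500 + 55,500 + 15,000 + 82,500 + 72,000 = $381,000.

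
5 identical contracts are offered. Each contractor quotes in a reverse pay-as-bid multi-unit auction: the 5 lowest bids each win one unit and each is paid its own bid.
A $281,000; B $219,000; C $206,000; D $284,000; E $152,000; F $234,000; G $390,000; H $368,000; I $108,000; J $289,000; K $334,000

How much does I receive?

Ordering the bids: 108,000 (I), 152,000 (E), 206,000 (C), 219,000 (B), 234,000 (F), 281,000 (A), 284,000 (D), …
The 5 lowest are I, E, C, B, F.
I wins → own bid $108,000.

I is paid $108,000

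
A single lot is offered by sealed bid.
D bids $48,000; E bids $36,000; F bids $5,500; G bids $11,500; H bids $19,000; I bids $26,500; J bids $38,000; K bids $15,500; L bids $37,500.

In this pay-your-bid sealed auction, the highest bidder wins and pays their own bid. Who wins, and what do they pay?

Pay-your-bid sealed auction: the highest bidder wins and pays their own bid.
Sorting bids: 48,000 (D) > 38,000 (J) > 37,500 (L) > 36,000 (E) > 26,500 (I) > 19,000 (H) > …
D is highest → pays own bid, $48,000.

D pays $48,000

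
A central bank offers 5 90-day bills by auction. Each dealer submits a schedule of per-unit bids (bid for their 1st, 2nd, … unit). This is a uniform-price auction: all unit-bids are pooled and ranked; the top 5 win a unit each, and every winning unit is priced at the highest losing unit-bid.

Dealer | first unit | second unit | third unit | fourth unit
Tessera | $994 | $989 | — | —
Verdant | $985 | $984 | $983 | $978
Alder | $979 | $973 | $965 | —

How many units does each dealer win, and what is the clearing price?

All unit-bids, highest first — top 5: 994 (Tessera-1), 989 (Tessera-2), 985 (Verdant-1), 984 (Verdant-2), 983 (Verdant-3)
Highest rejected unit-bid = $979.
Allocation: Tessera 2, Verdant 3.

Tessera 2, Verdant 3; clearing price $979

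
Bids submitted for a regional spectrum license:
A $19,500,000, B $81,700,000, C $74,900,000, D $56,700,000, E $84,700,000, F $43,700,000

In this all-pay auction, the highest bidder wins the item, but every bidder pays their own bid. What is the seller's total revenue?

Bids ranked: 84,700,000 (E) > 81,700,000 (B) > 74,900,000 (C) > 56,700,000 (D) > 43,700,000 (F) > 19,500,000 (A)
Every bidder forfeits their bid regardless of winning.
Revenue = 19,500,000 + 81,700,000 + 74,900,000 + 56,700,000 + 84,700,000 + 43,700,000 = $361,200,000.

Total revenue: $361,200,000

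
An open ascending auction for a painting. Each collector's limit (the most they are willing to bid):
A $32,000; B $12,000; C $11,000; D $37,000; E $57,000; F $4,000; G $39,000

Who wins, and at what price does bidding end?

E wins at $39,000

Limits in order: 57,000 (E) > 39,000 (G) > 37,000 (D) > 32,000 (A) > 12,000 (B) > 11,000 (C) > …
G is the last rival to drop out, at $39,000; E remains and wins at that price.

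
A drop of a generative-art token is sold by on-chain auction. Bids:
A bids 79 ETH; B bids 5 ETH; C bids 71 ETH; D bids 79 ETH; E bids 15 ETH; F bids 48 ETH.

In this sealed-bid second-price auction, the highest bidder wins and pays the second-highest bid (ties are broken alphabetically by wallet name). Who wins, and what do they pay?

Bids in order: 79 (A) > 79 (D) > 71 (C) > 48 (F) > 15 (E) > 5 (B)
Tie at 79 ETH → A wins by tie-break.
A is highest; pays the second-highest bid, 79 ETH.

A pays 79 ETH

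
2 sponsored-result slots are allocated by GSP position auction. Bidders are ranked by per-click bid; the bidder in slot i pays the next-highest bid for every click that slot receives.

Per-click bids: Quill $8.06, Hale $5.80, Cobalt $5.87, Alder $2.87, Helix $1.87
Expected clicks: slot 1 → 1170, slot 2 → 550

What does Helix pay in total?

Helix pays $0.00

Sorting advertisers: $8.06 (Quill) > $5.87 (Cobalt) > $5.80 (Hale) > …
Helix ranks below slot 2 → no slot, pays nothing.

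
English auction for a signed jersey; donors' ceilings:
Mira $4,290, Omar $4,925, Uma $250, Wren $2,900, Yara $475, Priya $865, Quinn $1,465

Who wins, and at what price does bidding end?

Limits in order: 4,925 (Omar) > 4,290 (Mira) > 2,900 (Wren) > 1,465 (Quinn) > 865 (Priya) > 475 (Yara) > …
Once the price passes $4,290, only Omar is left; the hammer falls at Mira's limit of $4,290.

Omar wins at $4,290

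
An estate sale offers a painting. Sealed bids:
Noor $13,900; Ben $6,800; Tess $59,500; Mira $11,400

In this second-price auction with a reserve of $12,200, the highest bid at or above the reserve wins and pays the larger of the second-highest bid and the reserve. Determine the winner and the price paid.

Tess pays $13,900

Second-price auction with a reserve of $12,200: the highest bid at or above the reserve wins and pays the larger of the second-highest bid and the reserve.
Bids in order: 59,500 (Tess) > 13,900 (Noor) > 11,400 (Mira) > 6,800 (Ben)
Tess has the top bid at or above the reserve ($59,500).
max(second-highest $13,900, reserve $12,200) = $13,900; the reserve does not bind.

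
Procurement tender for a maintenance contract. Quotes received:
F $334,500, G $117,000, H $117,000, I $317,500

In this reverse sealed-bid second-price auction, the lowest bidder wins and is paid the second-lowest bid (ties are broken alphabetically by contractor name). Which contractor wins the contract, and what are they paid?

G is paid $117,000

Reverse sealed-bid second-price auction: the lowest bidder wins and is paid the second-lowest bid.
Bids ranked: 117,000 (G) < 117,000 (H) < 317,500 (I) < 334,500 (F)
Tie at $117,000 → G wins by tie-break.
Second-price: G is paid H's bid of $117,000.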